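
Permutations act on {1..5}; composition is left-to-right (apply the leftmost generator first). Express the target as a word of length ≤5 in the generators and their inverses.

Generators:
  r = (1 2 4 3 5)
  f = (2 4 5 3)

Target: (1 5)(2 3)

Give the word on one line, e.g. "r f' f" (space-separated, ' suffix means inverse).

f' f' r'

  after f': (2 3 5 4)
  after f': (2 5)(3 4)
  after r': (1 5)(2 3)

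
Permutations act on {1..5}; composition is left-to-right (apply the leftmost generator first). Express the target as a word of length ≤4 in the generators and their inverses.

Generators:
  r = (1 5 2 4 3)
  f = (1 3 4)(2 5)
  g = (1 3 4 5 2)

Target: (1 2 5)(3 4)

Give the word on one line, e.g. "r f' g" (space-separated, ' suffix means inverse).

  after g: (1 3 4 5 2)
  after r: (2 5 4)
  after r: (1 5 3)
  after f': (1 2 5)(3 4)

g r r f'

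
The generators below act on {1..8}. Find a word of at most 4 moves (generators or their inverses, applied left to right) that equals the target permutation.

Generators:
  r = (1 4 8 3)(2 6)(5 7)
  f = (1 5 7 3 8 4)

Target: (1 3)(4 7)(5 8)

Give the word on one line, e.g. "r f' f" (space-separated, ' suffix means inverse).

  after f: (1 5 7 3 8 4)
  after f: (1 7 8)(3 4 5)
  after f: (1 3)(4 7)(5 8)

f f f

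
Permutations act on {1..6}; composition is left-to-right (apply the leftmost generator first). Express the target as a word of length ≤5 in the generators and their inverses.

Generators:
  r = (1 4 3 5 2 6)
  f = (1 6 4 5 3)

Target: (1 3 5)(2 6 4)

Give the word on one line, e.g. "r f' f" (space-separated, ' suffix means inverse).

r' f r' f'

  after r': (1 6 2 5 3 4)
  after f: (1 4 6 2 3 5)
  after r': (2 4)(5 6)
  after f': (1 3 5)(2 6 4)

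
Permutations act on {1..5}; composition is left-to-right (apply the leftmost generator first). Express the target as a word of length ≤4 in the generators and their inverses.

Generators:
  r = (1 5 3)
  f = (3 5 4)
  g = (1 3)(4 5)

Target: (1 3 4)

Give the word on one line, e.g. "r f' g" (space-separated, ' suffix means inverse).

r f g f'

  after r: (1 5 3)
  after f: (1 4 3)
  after g: (1 5 4)
  after f': (1 3 4)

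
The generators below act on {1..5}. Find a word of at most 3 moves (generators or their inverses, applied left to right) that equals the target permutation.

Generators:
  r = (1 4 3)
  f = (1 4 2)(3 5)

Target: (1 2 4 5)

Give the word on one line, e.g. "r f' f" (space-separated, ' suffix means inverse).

r f r

  after r: (1 4 3)
  after f: (1 2)(3 4 5)
  after r: (1 2 4 5)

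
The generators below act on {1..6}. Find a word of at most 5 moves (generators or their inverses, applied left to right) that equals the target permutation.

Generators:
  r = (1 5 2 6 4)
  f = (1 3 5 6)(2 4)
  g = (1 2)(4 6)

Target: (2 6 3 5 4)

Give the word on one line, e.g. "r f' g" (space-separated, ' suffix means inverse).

r' g f

  after r': (1 4 6 2 5)
  after g: (1 6)(2 5)
  after f: (2 6 3 5 4)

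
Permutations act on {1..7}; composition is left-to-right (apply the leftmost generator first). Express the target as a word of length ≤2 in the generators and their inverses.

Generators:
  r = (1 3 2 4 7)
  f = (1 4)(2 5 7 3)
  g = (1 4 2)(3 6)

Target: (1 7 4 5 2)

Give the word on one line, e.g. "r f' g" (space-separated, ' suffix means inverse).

r f'

  after r: (1 3 2 4 7)
  after f': (1 7 4 5 2)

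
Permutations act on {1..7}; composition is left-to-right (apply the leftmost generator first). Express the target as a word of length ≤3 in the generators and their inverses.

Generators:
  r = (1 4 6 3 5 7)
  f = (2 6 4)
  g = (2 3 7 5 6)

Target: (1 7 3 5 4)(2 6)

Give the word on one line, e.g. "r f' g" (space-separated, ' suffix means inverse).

  after g: (2 3 7 5 6)
  after r': (1 7 3 5 4)(2 6)

g r'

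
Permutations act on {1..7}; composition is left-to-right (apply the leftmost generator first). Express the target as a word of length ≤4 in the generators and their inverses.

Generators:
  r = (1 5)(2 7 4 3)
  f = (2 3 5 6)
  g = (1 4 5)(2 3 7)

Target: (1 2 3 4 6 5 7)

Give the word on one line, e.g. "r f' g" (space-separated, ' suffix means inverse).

  after g': (1 5 4)(2 7 3)
  after f: (1 6 2 7 5 4)
  after r': (1 6 3 4 5 7)
  after f: (1 2 3 4 6 5 7)

g' f r' f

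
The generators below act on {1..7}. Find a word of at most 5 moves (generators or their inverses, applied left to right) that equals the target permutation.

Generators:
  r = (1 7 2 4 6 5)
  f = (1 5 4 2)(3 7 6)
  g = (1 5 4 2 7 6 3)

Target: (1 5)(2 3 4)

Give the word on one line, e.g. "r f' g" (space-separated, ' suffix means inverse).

  after r': (1 5 6 4 2 7)
  after f': (2 3 6 5 7)
  after r': (1 5)(2 3 4)

r' f' r'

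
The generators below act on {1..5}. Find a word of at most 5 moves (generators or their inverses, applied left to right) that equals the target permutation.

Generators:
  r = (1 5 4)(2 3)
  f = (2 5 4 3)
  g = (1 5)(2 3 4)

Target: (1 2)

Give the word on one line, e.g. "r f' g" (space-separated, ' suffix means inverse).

  after f': (2 3 4 5)
  after g': (1 5 4)
  after f: (1 4)(2 5 3)
  after g': (1 3 4 5 2)
  after f: (1 2)

f' g' f g' f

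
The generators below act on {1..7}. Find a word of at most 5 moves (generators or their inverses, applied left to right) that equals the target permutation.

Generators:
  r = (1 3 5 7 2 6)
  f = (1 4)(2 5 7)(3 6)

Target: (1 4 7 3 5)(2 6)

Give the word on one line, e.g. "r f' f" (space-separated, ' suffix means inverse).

f r r r

  after f: (1 4)(2 5 7)(3 6)
  after r: (1 4 3)(2 7 6 5)
  after r: (1 4 5 6 7)
  after r: (1 4 7 3 5)(2 6)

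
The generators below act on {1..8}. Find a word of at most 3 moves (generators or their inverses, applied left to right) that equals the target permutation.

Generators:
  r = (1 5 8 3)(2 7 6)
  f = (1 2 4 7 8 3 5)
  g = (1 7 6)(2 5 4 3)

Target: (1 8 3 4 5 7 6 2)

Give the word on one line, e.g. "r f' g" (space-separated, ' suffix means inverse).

  after g: (1 7 6)(2 5 4 3)
  after f: (1 8 3 4 5 7 6 2)

g f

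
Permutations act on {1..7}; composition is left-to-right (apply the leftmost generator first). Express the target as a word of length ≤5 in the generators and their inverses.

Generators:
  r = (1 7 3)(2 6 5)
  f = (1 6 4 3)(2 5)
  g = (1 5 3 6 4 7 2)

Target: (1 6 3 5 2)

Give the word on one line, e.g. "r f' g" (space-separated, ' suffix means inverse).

g' f r r

  after g': (1 2 7 4 6 3 5)
  after f: (1 5 6)(2 7 3)
  after r: (1 2 3 6 7)
  after r: (1 6 3 5 2)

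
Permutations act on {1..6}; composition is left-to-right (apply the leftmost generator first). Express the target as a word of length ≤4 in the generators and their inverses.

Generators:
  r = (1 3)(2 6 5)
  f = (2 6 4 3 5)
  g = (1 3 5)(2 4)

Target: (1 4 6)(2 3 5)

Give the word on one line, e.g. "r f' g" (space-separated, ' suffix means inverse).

r g r g'

  after r: (1 3)(2 6 5)
  after g: (1 5 4 2 6)
  after r: (1 2 5 4 6 3)
  after g': (1 4 6)(2 3 5)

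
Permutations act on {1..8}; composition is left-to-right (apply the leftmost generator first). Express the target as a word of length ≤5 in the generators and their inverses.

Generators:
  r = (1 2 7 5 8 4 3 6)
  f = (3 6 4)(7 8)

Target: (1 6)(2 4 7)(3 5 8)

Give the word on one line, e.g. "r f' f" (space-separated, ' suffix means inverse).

  after r': (1 6 3 4 8 5 7 2)
  after r': (1 3 8 7)(2 6 4 5)
  after f': (1 4 5 2 3 7)
  after r: (1 3 5 7 2 6)(4 8)
  after f: (1 6)(2 4 7)(3 5 8)

r' r' f' r f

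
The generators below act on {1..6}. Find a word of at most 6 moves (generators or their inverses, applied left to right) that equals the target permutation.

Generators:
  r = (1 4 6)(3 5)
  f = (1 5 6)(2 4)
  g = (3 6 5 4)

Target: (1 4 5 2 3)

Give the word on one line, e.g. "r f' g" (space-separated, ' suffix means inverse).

f r' f' g'

  after f: (1 5 6)(2 4)
  after r': (1 3 5 4 2)
  after f': (1 3)(2 6 5)
  after g': (1 4 5 2 3)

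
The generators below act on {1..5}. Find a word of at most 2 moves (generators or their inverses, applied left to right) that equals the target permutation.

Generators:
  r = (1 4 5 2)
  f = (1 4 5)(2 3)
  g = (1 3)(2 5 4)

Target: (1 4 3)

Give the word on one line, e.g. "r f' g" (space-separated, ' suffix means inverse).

r' g'

  after r': (1 2 5 4)
  after g': (1 4 3)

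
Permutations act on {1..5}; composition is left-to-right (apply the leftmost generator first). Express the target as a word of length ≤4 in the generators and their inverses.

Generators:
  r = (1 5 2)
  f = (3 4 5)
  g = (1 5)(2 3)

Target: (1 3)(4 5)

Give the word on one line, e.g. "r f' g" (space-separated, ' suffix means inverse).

  after r: (1 5 2)
  after g': (2 5 3)
  after r: (1 5 3)
  after f: (1 3)(4 5)

r g' r f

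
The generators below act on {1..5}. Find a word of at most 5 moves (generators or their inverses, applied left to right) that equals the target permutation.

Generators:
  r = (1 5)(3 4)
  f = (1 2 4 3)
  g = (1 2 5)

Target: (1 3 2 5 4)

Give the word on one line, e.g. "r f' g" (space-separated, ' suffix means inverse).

  after g: (1 2 5)
  after f: (1 4 3)(2 5)
  after f: (1 3 2 5 4)

g f f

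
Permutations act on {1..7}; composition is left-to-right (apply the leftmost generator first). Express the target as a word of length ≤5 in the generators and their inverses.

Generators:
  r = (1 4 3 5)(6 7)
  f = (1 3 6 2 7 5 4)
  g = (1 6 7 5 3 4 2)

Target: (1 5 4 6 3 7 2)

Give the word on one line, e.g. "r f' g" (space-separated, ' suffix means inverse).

g' g' g' r

  after g': (1 2 4 3 5 7 6)
  after g': (1 4 5 6 2 3 7)
  after g': (1 3 6 4 7 2 5)
  after r: (1 5 4 6 3 7 2)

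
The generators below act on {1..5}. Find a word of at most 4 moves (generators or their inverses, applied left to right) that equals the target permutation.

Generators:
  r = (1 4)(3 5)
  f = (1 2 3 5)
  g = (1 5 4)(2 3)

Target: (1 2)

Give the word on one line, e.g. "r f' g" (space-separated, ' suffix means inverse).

f f g r'

  after f: (1 2 3 5)
  after f: (1 3)(2 5)
  after g: (1 2 4)(3 5)
  after r': (1 2)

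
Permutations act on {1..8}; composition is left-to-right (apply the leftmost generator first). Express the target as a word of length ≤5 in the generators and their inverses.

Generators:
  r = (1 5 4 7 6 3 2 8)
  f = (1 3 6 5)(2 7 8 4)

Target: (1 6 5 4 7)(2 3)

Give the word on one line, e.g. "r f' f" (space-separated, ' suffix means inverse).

f' r f r' r'

  after f': (1 5 6 3)(2 4 8 7)
  after r: (1 4)(2 7 8 6)(3 5)
  after f: (1 2 8 5 6 7 4 3)
  after r': (1 3 8)(4 6)(5 7)
  after r': (1 6 5 4 7)(2 3)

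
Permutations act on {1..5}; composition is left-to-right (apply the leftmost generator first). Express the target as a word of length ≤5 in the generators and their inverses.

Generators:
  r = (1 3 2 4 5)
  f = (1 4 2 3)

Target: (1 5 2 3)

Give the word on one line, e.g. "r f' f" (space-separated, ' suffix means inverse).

r f r'

  after r: (1 3 2 4 5)
  after f: (4 5)
  after r': (1 5 2 3)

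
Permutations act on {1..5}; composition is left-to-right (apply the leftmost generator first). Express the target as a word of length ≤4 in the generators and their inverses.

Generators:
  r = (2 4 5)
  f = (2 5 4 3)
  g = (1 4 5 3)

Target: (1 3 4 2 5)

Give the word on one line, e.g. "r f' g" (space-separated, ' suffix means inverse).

  after f': (2 3 4 5)
  after r: (2 3 5 4)
  after g': (1 3 4 2 5)

f' r g'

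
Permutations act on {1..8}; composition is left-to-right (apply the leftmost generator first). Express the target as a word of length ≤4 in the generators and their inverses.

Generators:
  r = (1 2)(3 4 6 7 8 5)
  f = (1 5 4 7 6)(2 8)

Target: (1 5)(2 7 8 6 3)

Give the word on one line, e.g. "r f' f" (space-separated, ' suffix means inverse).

  after r': (1 2)(3 5 8 7 6 4)
  after f': (1 8 4 3)(2 6 5)
  after r: (1 5)(2 7 8 6 3)

r' f' r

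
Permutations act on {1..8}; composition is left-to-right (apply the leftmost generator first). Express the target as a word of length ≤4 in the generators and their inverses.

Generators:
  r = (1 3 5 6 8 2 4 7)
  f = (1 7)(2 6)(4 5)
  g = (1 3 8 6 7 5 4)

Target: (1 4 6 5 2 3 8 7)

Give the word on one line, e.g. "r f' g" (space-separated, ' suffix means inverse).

  after g: (1 3 8 6 7 5 4)
  after r': (2 8 5)(3 6 4 7)
  after g': (1 4 6 5 2 3 8 7)

g r' g'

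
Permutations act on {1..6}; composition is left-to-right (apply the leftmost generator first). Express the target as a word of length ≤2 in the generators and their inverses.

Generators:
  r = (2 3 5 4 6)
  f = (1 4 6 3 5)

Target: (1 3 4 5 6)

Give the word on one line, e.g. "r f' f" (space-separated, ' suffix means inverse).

f' f'

  after f': (1 5 3 6 4)
  after f': (1 3 4 5 6)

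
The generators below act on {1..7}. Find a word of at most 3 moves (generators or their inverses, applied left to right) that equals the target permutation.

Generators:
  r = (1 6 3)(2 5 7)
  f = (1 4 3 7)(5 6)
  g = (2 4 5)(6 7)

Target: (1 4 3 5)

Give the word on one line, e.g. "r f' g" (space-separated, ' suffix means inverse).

  after g': (2 5 4)(6 7)
  after r': (1 3 6 5 4 7)
  after f': (1 4 3 5)

g' r' f'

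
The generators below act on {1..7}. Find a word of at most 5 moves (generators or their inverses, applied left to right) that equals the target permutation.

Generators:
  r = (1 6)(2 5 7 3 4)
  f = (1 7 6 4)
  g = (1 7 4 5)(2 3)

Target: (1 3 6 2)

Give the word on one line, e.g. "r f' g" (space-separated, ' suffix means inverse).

r f r g'

  after r: (1 6)(2 5 7 3 4)
  after f: (1 4 2 5 6 7 3)
  after r: (1 2 7 4 5)(3 6)
  after g': (1 3 6 2)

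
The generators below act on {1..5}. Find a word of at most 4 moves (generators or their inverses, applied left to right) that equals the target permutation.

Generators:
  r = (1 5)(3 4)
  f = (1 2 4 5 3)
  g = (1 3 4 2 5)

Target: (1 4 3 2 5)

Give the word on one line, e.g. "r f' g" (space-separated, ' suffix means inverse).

f f r r

  after f: (1 2 4 5 3)
  after f: (1 4 3 2 5)
  after r: (1 3 2)
  after r: (1 4 3 2 5)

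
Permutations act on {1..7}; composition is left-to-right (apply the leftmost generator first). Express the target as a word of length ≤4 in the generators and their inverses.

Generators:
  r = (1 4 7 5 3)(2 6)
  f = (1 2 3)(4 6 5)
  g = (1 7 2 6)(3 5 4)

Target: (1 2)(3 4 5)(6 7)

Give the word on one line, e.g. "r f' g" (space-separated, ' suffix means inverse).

g g

  after g: (1 7 2 6)(3 5 4)
  after g: (1 2)(3 4 5)(6 7)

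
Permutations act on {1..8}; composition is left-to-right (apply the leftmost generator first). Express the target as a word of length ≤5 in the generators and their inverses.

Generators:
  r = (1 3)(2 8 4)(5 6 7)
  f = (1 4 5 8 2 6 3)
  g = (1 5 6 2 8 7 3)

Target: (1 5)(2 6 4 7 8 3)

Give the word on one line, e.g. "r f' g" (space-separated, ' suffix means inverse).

g' f' r f' r

  after g': (1 3 7 8 2 6 5)
  after f': (1 6 4)(3 7 5)
  after r: (1 7 6 2 8 4 3 5)
  after f': (1 7 2 5 3 4 6 8)
  after r: (1 5)(2 6 4 7 8 3)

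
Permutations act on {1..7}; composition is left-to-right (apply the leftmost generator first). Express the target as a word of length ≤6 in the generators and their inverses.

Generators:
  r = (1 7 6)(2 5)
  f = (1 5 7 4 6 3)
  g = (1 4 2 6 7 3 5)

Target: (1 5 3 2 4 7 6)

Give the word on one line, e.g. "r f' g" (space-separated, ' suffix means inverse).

  after f: (1 5 7 4 6 3)
  after r': (1 2 5)(3 6)(4 7)
  after g': (1 4 6 7)(2 3)
  after f': (1 7 3 2 6 5)
  after f': (1 5 3 2 4 7 6)

f r' g' f' f'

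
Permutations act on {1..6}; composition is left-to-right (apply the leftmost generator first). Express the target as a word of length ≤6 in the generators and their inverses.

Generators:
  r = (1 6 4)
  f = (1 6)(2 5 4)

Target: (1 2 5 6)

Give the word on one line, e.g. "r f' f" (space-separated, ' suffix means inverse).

  after r': (1 4 6)
  after f: (1 2 5 4)
  after r: (1 2 5)(4 6)
  after r: (1 2 5 6)

r' f r r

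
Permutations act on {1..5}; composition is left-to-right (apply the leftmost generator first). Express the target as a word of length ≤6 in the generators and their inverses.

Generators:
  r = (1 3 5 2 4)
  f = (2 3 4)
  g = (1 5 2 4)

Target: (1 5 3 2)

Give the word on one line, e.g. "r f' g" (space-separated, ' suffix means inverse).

f' g f' f'

  after f': (2 4 3)
  after g: (1 5 2)(3 4)
  after f': (1 5 4 2)
  after f': (1 5 3 2)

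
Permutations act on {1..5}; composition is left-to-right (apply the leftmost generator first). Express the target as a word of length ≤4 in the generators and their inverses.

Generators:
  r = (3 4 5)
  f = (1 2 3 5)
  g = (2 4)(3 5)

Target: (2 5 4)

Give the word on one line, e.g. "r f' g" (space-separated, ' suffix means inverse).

  after g: (2 4)(3 5)
  after r': (2 3 4)
  after r': (2 5 4)

g r' r'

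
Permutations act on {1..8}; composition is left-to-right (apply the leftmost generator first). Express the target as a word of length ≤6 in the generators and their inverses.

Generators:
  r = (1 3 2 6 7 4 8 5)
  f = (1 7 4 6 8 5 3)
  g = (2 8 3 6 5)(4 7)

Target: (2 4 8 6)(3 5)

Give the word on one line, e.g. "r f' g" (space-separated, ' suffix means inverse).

f' g r' g' r

  after f': (1 3 5 8 6 4 7)
  after g: (1 6 7)(2 8 5 3)
  after r': (1 2 4 7 5)
  after g': (1 5)(2 7 6 3 8)
  after r: (2 4 8 6)(3 5)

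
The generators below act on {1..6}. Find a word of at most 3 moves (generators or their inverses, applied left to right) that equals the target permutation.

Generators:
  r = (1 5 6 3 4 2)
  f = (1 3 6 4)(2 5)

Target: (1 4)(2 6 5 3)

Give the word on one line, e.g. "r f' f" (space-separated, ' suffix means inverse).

r f r'

  after r: (1 5 6 3 4 2)
  after f: (1 2 3)(4 5)
  after r': (1 4)(2 6 5 3)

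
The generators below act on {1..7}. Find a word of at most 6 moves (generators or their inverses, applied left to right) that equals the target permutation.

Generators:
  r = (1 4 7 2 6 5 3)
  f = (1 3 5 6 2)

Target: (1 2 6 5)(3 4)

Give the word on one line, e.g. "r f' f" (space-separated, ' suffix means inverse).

  after f': (1 2 6 5 3)
  after r: (1 6 3 4 7 2 5)
  after r: (1 5 4 2 3 7 6)
  after f: (1 6 3 7 2 5 4)
  after r': (1 2 6 5)(3 4)

f' r r f r'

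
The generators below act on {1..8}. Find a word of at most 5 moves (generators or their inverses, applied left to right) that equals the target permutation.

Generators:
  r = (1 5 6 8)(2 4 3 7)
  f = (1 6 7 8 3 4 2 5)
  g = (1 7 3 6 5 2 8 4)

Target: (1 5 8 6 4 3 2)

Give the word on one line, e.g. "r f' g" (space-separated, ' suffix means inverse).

g g f r' g'

  after g: (1 7 3 6 5 2 8 4)
  after g: (1 3 5 8)(2 4 7 6)
  after f: (1 4 8 6 5 3)
  after r': (1 2 7 3 8 5 4 6)
  after g': (1 5 8 6 4 3 2)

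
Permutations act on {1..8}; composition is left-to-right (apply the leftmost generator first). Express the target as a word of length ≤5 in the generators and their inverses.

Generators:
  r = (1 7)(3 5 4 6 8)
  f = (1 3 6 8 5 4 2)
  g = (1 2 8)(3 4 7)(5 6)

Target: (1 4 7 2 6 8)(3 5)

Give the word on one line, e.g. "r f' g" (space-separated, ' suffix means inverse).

  after g': (1 8 2)(3 7 4)(5 6)
  after r: (1 3)(2 7 6 4 5 8)
  after g': (1 7 5 2 4 6 3 8)
  after f': (1 7 8 2 5 4 3 6)
  after g': (1 4 7 2 6 8)(3 5)

g' r g' f' g'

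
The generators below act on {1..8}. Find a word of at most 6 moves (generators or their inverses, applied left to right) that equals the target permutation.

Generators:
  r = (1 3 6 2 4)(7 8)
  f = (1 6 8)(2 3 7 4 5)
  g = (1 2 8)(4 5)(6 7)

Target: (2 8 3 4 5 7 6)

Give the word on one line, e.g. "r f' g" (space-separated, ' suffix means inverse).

r' g r f g'

  after r': (1 4 2 6 3)(7 8)
  after g: (1 5 4 8 6 3 2 7)
  after r: (1 5)(2 8)(3 4 7)
  after f: (1 2)(3 5 6 8)
  after g': (2 8 3 4 5 7 6)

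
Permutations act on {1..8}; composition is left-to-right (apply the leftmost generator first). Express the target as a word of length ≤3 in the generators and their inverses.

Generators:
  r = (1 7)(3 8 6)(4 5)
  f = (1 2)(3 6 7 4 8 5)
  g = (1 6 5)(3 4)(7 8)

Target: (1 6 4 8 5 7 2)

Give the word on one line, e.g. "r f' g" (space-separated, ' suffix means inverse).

r' f'

  after r': (1 7)(3 6 8)(4 5)
  after f': (1 6 4 8 5 7 2)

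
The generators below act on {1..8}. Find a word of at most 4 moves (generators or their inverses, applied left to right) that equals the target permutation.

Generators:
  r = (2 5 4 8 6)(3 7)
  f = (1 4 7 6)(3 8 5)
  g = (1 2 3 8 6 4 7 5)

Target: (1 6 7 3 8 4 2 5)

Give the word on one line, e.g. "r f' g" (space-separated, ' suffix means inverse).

r' f g'

  after r': (2 6 8 4 5)(3 7)
  after f: (1 4 3 6 5 2)(7 8)
  after g': (1 6 7 3 8 4 2 5)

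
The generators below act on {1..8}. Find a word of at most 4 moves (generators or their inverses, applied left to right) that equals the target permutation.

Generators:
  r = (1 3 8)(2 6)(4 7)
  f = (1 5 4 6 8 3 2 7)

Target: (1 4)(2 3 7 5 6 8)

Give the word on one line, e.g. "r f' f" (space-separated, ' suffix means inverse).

f f r' r'

  after f: (1 5 4 6 8 3 2 7)
  after f: (1 4 8 2)(3 7 5 6)
  after r': (1 7 5 2 8 6)(3 4)
  after r': (1 4)(2 3 7 5 6 8)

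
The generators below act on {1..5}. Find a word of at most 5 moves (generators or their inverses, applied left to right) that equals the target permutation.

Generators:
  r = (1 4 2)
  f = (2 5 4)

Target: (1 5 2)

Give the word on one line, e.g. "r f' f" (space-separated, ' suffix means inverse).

f r' f r'

  after f: (2 5 4)
  after r': (1 2 5)
  after f: (1 5)(2 4)
  after r': (1 5 2)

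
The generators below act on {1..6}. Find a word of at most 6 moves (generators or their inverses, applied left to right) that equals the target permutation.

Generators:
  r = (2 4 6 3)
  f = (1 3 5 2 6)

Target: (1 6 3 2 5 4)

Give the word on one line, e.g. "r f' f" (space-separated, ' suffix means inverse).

f r r f' r

  after f: (1 3 5 2 6)
  after r: (1 2 3 5 4 6)
  after r: (1 4 3 5 6)
  after f': (1 4)(2 5)
  after r: (1 6 3 2 5 4)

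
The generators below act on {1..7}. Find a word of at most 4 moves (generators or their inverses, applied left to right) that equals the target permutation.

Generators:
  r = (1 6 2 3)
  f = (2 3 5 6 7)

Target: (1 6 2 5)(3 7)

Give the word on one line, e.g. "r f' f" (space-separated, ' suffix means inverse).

  after r: (1 6 2 3)
  after f': (1 5 3)(6 7)
  after r: (1 5)(2 3 6 7)
  after f: (1 6 2 5)(3 7)

r f' r f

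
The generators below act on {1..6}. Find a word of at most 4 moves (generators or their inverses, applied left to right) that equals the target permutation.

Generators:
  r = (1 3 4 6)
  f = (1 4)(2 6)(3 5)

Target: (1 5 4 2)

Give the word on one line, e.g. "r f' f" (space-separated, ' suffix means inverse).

  after f: (1 4)(2 6)(3 5)
  after r': (1 3 5)(2 4 6)
  after f: (1 5 4 2)

f r' f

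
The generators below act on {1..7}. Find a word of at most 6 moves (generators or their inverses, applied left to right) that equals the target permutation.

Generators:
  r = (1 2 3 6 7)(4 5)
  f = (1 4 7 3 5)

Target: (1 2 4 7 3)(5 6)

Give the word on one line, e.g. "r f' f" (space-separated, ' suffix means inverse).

f f f r' f

  after f: (1 4 7 3 5)
  after f: (1 7 5 4 3)
  after f: (1 3 4 5 7)
  after r': (1 2)(3 5 6)
  after f: (1 2 4 7 3)(5 6)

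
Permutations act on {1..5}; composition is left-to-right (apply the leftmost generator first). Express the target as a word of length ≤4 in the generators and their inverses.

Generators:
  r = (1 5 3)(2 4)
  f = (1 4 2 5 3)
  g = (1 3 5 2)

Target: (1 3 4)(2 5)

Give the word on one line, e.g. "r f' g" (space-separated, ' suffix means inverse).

f' r' f

  after f': (1 3 5 2 4)
  after r': (1 5 4 3)
  after f: (1 3 4)(2 5)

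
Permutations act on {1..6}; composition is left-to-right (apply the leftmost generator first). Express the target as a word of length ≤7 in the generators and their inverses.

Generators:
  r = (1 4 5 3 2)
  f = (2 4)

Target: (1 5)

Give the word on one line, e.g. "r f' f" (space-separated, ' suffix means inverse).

  after f: (2 4)
  after r': (1 2)(3 5 4)
  after f: (1 4 3 5 2)
  after r: (1 5)(2 4)
  after f': (1 5)

f r' f r f'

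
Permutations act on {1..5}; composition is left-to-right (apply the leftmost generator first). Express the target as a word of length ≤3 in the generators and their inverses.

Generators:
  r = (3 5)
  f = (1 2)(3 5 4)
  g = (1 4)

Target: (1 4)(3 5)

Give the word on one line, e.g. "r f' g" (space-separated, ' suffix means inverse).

r g

  after r: (3 5)
  after g: (1 4)(3 5)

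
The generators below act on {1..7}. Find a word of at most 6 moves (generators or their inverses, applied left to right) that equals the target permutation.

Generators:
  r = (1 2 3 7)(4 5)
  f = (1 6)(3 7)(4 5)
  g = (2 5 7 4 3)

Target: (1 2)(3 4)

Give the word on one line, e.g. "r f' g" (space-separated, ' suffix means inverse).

  after r': (1 7 3 2)(4 5)
  after g: (1 4 7 2)(3 5)
  after g: (1 3 7 5 2)
  after g: (1 2)(3 4)

r' g g g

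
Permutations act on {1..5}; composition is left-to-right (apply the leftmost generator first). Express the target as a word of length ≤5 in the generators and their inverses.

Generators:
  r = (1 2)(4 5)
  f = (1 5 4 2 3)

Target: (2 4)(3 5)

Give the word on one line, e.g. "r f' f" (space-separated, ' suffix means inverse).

  after f': (1 3 2 4 5)
  after r': (1 3)(2 5)
  after f: (2 4)(3 5)

f' r' f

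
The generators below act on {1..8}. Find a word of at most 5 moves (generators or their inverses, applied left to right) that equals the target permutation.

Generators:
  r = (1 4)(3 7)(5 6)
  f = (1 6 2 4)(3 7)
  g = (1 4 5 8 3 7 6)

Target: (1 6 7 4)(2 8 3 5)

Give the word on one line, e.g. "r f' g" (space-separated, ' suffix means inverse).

  after r: (1 4)(3 7)(5 6)
  after f: (2 4 6 5)
  after g: (1 4)(2 5)(3 7 6 8)
  after g: (1 5 2 8 7)(3 6)
  after r': (1 6 7 4)(2 8 3 5)

r f g g r'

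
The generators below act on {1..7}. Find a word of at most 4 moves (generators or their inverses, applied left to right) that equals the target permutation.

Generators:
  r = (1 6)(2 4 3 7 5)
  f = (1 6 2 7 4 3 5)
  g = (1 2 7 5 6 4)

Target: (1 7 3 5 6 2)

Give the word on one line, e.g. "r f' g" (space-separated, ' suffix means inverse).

  after r: (1 6)(2 4 3 7 5)
  after g': (1 5)(2 6 4 3)
  after r': (1 7 3 5 6 2)

r g' r'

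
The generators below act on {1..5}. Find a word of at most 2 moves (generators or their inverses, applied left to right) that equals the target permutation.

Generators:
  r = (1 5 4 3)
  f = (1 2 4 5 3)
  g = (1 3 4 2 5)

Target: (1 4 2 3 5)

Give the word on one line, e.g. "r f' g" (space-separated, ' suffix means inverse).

f g'

  after f: (1 2 4 5 3)
  after g': (1 4 2 3 5)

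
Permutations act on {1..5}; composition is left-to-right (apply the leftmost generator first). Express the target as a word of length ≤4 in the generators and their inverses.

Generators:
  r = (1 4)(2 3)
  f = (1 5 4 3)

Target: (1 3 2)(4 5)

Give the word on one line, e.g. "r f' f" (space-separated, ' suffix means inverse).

r f

  after r: (1 4)(2 3)
  after f: (1 3 2)(4 5)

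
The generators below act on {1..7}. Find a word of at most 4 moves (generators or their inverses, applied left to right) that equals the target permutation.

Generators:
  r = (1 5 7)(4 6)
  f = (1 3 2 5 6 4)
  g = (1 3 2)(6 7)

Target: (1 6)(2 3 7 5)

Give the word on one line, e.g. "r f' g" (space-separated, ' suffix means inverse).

  after f': (1 4 6 5 2 3)
  after r': (1 6)(2 3 7 5)

f' r'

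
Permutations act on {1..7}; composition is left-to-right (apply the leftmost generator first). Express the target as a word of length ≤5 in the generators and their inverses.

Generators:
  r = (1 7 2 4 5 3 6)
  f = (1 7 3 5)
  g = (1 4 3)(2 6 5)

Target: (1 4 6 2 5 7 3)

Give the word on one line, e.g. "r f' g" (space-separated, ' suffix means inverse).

g' r r g

  after g': (1 3 4)(2 5 6)
  after r: (1 6 4 7 2 3 5)
  after r: (2 6 5 7 4)
  after g: (1 4 6 2 5 7 3)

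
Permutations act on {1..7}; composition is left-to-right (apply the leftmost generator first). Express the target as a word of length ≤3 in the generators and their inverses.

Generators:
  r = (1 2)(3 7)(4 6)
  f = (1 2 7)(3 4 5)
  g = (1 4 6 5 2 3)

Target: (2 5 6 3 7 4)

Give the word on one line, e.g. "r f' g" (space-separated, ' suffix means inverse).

  after f': (1 7 2)(3 5 4)
  after g: (1 7 3 2 4)(5 6)
  after f: (2 5 6 3 7 4)

f' g f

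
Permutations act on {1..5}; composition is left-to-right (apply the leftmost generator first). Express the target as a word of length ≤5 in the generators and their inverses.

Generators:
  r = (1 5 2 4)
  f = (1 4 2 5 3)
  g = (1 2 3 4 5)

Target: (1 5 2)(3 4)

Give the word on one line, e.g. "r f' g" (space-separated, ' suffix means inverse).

  after r': (1 4 2 5)
  after f': (3 5)
  after g': (1 5 2)(3 4)

r' f' g'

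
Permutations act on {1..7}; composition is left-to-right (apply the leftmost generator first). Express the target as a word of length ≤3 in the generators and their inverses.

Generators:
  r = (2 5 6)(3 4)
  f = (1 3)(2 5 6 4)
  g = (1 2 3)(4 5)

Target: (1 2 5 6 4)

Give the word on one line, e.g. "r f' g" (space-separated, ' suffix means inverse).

  after f: (1 3)(2 5 6 4)
  after g: (2 4 3)(5 6)
  after g: (1 2 5 6 4)

f g g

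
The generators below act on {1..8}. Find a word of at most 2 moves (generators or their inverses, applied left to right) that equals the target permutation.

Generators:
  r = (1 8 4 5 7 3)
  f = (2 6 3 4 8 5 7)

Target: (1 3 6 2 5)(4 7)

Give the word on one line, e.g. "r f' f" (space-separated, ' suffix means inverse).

f' r'

  after f': (2 7 5 8 4 3 6)
  after r': (1 3 6 2 5)(4 7)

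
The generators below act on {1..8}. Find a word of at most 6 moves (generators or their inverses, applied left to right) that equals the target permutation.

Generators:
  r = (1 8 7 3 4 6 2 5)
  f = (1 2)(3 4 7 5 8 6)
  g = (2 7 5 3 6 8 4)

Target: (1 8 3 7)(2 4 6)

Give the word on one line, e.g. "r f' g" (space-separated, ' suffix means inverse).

g' g' f f r

  after g': (2 4 8 6 3 5 7)
  after g': (2 8 3 7 4 6 5)
  after f: (1 2 6 8 4 3 5)
  after f: (2 3 8 7 5)
  after r: (1 8 3 7)(2 4 6)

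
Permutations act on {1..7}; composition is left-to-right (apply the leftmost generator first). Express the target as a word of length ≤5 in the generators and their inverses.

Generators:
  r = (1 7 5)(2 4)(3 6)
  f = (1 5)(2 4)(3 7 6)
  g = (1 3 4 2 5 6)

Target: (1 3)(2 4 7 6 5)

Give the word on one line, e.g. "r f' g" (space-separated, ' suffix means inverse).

g' f' f'

  after g': (1 6 5 2 4 3)
  after f': (1 7 3 5 4 6)
  after f': (1 3)(2 4 7 6 5)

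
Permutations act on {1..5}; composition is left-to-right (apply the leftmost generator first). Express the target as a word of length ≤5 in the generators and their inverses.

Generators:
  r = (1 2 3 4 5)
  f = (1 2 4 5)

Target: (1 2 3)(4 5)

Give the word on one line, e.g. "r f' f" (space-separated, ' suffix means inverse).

f' r' f f r

  after f': (1 5 4 2)
  after r': (1 4)(2 5 3)
  after f: (1 5 3 4 2)
  after f: (3 5)
  after r: (1 2 3)(4 5)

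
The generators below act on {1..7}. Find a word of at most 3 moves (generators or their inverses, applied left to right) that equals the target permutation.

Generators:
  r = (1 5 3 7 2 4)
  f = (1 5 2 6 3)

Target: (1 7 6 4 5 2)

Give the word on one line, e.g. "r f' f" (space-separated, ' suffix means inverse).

  after f': (1 3 6 2 5)
  after r: (1 7 2 3 6 4)
  after f: (1 7 6 4 5 2)

f' r f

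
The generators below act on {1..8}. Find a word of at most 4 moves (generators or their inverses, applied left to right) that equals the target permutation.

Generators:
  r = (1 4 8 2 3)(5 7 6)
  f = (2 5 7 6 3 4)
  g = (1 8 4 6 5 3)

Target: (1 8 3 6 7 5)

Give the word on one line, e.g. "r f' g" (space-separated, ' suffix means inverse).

  after f': (2 4 3 6 7 5)
  after r': (1 3 7 6 5 8 4 2)
  after r': (1 2 3 5 4 8)
  after r': (1 8 3 6 7 5)

f' r' r' r'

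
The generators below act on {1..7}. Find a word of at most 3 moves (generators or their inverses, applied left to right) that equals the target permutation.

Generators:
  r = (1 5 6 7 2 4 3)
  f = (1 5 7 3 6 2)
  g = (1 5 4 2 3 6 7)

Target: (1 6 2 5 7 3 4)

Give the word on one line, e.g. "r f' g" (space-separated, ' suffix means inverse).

  after g': (1 7 6 3 2 4 5)
  after g': (1 6 2 5 7 3 4)

g' g'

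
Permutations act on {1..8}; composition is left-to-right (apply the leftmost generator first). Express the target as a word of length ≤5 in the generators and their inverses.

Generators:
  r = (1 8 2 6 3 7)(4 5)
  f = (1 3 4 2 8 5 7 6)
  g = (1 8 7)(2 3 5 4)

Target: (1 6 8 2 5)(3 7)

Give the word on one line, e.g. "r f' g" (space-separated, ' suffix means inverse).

  after r': (1 7 3 6 2 8)(4 5)
  after g': (1 8 7 2)(3 6 4)
  after g': (2 7 4)(3 6 5)
  after f': (1 6 8 2 5)(3 7)

r' g' g' f'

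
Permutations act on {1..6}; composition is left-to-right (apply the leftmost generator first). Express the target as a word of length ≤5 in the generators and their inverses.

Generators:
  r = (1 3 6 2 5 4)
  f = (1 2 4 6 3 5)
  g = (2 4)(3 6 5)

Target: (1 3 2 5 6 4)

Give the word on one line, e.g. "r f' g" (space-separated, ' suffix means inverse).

g' g' r

  after g': (2 4)(3 5 6)
  after g': (3 6 5)
  after r: (1 3 2 5 6 4)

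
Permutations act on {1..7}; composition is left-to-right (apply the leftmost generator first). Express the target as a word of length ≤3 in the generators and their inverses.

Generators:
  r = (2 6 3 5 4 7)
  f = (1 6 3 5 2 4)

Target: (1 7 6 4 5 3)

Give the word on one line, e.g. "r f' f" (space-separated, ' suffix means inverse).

  after r': (2 7 4 5 3 6)
  after f': (1 4 3)(2 7)(5 6)
  after r: (1 7 6 4 5 3)

r' f' r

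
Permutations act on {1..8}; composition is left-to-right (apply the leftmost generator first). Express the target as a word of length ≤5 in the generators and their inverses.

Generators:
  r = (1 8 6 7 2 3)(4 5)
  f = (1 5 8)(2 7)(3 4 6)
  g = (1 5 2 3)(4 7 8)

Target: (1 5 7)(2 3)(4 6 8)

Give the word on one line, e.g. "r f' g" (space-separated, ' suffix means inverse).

r f g' r' g'

  after r: (1 8 6 7 2 3)(4 5)
  after f: (2 4 8 3 5 6)
  after g': (1 3)(2 8)(4 7)(5 6)
  after r': (1 2)(4 6)(5 8 7)
  after g': (1 5 7)(2 3)(4 6 8)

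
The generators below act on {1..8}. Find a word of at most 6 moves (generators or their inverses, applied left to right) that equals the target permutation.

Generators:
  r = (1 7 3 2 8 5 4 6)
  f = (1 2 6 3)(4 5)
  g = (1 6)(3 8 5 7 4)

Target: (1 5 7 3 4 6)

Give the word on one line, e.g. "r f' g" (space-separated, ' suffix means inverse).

f' g' g' f g'

  after f': (1 3 6 2)(4 5)
  after g': (1 4 8 3)(2 6)(5 7)
  after g': (1 7 8 4 3 6 2)
  after f: (1 7 8 5 4)
  after g': (1 5 7 3 4 6)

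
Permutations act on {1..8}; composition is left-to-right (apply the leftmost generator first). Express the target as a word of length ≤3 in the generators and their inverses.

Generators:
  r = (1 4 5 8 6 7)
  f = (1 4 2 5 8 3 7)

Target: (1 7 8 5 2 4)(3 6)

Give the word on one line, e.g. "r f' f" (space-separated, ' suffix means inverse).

r' f r'

  after r': (1 7 6 8 5 4)
  after f: (2 5)(3 7 6)
  after r': (1 7 8 5 2 4)(3 6)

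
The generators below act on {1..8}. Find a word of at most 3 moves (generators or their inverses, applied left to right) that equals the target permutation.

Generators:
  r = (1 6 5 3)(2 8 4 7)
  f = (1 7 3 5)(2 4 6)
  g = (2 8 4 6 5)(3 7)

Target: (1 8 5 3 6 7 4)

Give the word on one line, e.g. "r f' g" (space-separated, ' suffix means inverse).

r f' g'

  after r: (1 6 5 3)(2 8 4 7)
  after f': (1 4)(2 8)(3 5 7 6)
  after g': (1 8 5 3 6 7 4)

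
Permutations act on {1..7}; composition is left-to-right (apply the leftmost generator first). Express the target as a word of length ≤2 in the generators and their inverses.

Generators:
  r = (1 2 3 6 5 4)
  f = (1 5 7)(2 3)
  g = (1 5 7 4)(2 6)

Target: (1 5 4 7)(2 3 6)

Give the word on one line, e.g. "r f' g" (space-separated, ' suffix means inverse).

f' g'

  after f': (1 7 5)(2 3)
  after g': (1 5 4 7)(2 3 6)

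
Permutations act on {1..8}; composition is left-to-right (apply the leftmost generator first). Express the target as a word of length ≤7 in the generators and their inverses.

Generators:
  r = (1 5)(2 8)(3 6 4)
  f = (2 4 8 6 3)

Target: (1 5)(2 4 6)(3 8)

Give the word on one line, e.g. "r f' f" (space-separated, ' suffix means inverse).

r f f f f

  after r: (1 5)(2 8)(3 6 4)
  after f: (1 5)(2 6 8 4)
  after f: (1 5)(2 3)
  after f: (1 5)(3 4 8 6)
  after f: (1 5)(2 4 6)(3 8)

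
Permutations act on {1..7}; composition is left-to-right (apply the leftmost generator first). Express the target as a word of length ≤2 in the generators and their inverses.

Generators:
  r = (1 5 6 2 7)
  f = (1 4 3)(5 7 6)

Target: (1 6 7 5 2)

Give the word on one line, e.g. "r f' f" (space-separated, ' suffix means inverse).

  after r: (1 5 6 2 7)
  after r: (1 6 7 5 2)

r r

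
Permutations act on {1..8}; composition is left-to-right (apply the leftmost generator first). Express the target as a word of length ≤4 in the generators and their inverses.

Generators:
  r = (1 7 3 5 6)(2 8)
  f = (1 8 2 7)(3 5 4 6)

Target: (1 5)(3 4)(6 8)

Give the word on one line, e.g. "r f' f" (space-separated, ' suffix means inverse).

r f r' r'

  after r: (1 7 3 5 6)(2 8)
  after f: (3 4 6 8 7 5)
  after r': (1 6 2 8)(3 4 5 7)
  after r': (1 5)(3 4)(6 8)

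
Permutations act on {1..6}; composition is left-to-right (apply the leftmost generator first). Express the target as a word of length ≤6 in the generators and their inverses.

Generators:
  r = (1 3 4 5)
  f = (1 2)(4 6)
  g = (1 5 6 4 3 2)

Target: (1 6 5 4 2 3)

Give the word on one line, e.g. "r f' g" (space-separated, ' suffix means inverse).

  after f': (1 2)(4 6)
  after r': (1 2 5 4 6 3)
  after g': (1 3 2)(4 5 6)
  after r: (1 4)(2 3)(5 6)
  after f': (1 6 5 4 2 3)

f' r' g' r f'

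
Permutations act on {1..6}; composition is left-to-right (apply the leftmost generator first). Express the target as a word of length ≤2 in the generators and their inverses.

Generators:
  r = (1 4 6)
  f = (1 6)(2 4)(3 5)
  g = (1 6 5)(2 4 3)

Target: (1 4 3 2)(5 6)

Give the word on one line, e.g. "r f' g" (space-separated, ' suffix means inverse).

g r'

  after g: (1 6 5)(2 4 3)
  after r': (1 4 3 2)(5 6)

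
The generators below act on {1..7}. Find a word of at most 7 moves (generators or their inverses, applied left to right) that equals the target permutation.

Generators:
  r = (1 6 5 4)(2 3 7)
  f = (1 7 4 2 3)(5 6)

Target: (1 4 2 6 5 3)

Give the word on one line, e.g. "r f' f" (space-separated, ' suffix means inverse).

f r' f' r' f

  after f: (1 7 4 2 3)(5 6)
  after r': (1 3 4 7 5)
  after f': (1 2 4)(3 7 6 5)
  after r': (1 7)(2 5)
  after f: (1 4 2 6 5 3)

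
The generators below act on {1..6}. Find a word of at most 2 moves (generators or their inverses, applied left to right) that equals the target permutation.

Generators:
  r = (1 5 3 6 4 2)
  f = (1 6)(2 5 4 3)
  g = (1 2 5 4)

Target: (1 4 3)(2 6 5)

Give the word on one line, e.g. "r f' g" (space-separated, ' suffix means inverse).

  after r': (1 2 4 6 3 5)
  after r': (1 4 3)(2 6 5)

r' r'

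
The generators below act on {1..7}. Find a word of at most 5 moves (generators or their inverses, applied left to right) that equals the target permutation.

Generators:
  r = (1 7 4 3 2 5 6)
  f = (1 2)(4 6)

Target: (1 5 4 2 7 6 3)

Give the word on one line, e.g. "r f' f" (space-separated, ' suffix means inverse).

f' r f

  after f': (1 2)(4 6)
  after r: (1 5 6 3 2 7 4)
  after f: (1 5 4 2 7 6 3)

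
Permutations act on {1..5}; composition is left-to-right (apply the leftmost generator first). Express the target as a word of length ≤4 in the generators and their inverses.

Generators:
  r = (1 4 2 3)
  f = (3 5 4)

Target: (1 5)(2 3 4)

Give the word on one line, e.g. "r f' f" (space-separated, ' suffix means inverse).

  after f: (3 5 4)
  after r': (1 3 5)(2 4)
  after f: (1 5)(2 3 4)

f r' f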